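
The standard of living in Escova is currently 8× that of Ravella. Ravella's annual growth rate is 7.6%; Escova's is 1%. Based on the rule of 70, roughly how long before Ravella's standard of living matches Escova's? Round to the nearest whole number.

about 32 years

What matters is the difference: 6.6 pp.
Rule of 70 on the gap: the ratio halves every 70/6.6 ≈ 10.61 years.
An 8× gap closes after 3 halvings: 3 × 10.61 ≈ 32 years.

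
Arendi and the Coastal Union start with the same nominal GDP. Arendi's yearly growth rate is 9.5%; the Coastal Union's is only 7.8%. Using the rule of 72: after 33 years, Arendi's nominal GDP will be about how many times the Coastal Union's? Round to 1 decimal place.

about 1.7 times

Arendi pulls ahead at 1.7 pp per year, so the ratio doubles every 72/1.7 ≈ 42.35 years.
In 33 years that's 0.78 doublings: 2^0.78 ≈ 1.7.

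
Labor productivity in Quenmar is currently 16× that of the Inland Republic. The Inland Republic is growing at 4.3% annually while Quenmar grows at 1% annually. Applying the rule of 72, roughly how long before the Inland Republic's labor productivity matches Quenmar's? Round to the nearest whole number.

the Inland Republic gains on Quenmar at 4.3% − 1% = 3.3 points a year.
At that relative rate the gap halves every 72/3.3 ≈ 21.82 years.
A 16× gap closes after 4 halvings: 4 × 21.82 ≈ 87 years.

≈ 87 years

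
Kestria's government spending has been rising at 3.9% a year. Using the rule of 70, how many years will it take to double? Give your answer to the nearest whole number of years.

18 years

At 3.9%, doubling takes about 70/3.9 = 17.95 years.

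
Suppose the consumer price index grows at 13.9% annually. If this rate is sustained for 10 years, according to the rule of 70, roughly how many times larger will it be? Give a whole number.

roughly 4 times

Doubling time ≈ 70/13.9 = 5.04 years.
10/5.04 ≈ 2 doublings, so about 2^2 = 4×.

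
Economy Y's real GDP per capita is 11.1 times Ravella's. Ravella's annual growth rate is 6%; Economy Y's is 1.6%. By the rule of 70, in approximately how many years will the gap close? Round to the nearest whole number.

around 55 years

What matters is the difference: 4.4 pp.
Rule of 70 on the gap: the ratio halves every 70/4.4 ≈ 15.91 years.
An 11.1 times gap takes log₂(11.1) ≈ 3.47 halvings to close: 3.47 × 15.91 ≈ 55 years.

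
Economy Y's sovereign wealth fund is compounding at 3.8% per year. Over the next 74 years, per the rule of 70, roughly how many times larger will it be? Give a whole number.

At 3.8% one doubling takes ≈ 18.42 years; 74 years is 4 of them, so ×16.

≈ 16 times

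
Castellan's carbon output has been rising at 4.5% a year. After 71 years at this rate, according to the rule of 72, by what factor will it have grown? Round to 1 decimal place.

approximately 21.7 times

Doubling time ≈ 72/4.5 = 16.00 years.
71 years / 16.00 ≈ 4.44 doublings → factor 2^4.44 ≈ 21.7.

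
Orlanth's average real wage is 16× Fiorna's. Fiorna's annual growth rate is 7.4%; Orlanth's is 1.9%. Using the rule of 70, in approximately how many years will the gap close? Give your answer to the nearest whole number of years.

around 51 years

Fiorna gains on Orlanth at 7.4% − 1.9% = 5.5 points a year.
At that relative rate the gap halves every 70/5.5 ≈ 12.73 years.
A 16× gap closes after 4 halvings: 4 × 12.73 ≈ 51 years.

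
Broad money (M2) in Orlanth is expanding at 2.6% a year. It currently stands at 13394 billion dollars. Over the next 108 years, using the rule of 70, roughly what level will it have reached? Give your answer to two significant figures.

about 220000 billion dollars

Doubling time ≈ 70/2.6 = 26.92 years.
108 years is 108/26.92 ≈ 4.01 doublings, a factor of 2^4.01 ≈ 16.11.
13394 × 16.11 ≈ 220000 billion dollars.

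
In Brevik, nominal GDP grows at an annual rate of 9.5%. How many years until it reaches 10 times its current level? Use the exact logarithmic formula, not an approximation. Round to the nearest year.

t = ln(10) / ln(1 + 0.095) = 2.3026 / 0.090754 ≈ 25.37.
≈ 25 years.

25 years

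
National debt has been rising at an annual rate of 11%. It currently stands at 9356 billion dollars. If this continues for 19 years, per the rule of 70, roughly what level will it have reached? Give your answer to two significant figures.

74000 billion dollars

Doubling time ≈ 70/11 = 6.36 years.
19 years is 19/6.36 ≈ 2.99 doublings, a factor of 2^2.99 ≈ 7.94.
9356 × 7.94 ≈ 74000 billion dollars.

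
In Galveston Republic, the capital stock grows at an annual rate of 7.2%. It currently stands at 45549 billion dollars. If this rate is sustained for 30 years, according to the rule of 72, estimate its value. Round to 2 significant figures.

It doubles every 72/7.2 ≈ 10.00 years, so 30 years is 3.00 doublings.
2^3.00 ≈ 8.00; 45549 × 8.00 ≈ 360000 billion dollars.

360000 billion dollars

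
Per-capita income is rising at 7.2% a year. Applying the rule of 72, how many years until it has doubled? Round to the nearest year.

At 7.2%, doubling takes about 72/7.2 = 10.00 years.

10 years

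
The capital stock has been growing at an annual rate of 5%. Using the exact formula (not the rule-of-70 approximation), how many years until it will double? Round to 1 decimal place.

t = ln(2) / ln(1 + 0.05) = 0.6931 / 0.048790 ≈ 14.21.

14.2 years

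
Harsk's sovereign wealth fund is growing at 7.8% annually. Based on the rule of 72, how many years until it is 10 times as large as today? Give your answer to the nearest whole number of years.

about 31 years

At 7.8% it doubles every 72/7.8 ≈ 9.23 years.
10× is log₂ 10 ≈ 3.32 doublings, so ≈ 3.32 × 9.23 = 31 years.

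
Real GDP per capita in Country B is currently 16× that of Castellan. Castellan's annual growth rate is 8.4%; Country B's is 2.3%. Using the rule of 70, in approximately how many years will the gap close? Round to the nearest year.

Castellan gains on Country B at 8.4% − 2.3% = 6.1 points a year.
At that relative rate the gap halves every 70/6.1 ≈ 11.48 years.
A 16× gap closes after 4 halvings: 4 × 11.48 ≈ 46 years.

roughly 46 years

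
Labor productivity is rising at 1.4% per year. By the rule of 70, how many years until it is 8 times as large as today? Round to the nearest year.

≈ 150 years

One doubling takes 70/1.4 = 50.00 years.
8 = 2^3, so 3 doublings → 150 years.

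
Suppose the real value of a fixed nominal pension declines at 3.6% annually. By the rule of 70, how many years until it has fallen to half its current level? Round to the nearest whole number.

around 19 years

Falling at 3.6%, it halves about every 70/3.6 = 19.44 years.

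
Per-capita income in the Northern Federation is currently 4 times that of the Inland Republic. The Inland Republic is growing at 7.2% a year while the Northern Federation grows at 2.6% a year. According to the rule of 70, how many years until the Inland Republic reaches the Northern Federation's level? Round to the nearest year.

about 30 years

What matters is the difference: 4.6 pp.
Rule of 70 on the gap: the ratio halves every 70/4.6 ≈ 15.22 years.
A 4 times gap closes after 2 halvings: 2 × 15.22 ≈ 30 years.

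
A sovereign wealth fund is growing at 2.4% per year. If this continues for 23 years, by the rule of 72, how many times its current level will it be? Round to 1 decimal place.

Doubles every ≈ 30.00 years (72/2.4).
23 years is 0.77 doublings; 2^0.77 ≈ 1.7×.

≈ 1.7 times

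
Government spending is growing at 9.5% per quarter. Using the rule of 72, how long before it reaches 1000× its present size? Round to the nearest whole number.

Doubling time ≈ 72/9.5 = 7.58 quarters.
Reaching 1000× takes log₂(1000) ≈ 9.97 doublings.
9.97 × 7.58 ≈ 76 quarters.

≈ 76 quarters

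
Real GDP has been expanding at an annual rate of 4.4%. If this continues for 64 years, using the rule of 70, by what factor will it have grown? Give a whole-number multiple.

around 16 times

Doubling time ≈ 70/4.4 = 15.91 years.
64/15.91 ≈ 4 doublings, so about 2^4 = 16×.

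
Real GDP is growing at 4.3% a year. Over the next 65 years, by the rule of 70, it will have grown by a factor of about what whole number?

around 16 times

At 4.3% one doubling takes ≈ 16.28 years; 65 years is 4 of them, so ×16.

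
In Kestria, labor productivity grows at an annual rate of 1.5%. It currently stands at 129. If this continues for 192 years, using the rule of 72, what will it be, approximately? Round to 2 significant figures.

Doubling time ≈ 72/1.5 = 48.00 years.
192 years is 192/48.00 ≈ 4.00 doublings, a factor of 2^4.00 ≈ 16.00.
129 × 16.00 ≈ 2100.

roughly 2100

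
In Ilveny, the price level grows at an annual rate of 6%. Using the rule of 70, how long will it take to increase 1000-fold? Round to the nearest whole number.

At 6% it doubles every 70/6 ≈ 11.67 years.
1000× is log₂ 1000 ≈ 9.97 doublings, so ≈ 9.97 × 11.67 = 116 years.

≈ 116 years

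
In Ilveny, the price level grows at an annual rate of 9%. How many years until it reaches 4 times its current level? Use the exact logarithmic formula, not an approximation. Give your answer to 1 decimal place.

16.1 years

t = ln(4) / ln(1 + 0.09) = 1.3863 / 0.086178 ≈ 16.09.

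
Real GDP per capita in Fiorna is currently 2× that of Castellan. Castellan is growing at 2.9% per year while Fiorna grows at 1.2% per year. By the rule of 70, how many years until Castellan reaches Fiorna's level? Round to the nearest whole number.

What matters is the difference: 1.7 pp.
Rule of 70 on the gap: the ratio halves every 70/1.7 ≈ 41.18 years.
A 2× gap closes after 1 halving: 1 × 41.18 ≈ 41 years.

approximately 41 years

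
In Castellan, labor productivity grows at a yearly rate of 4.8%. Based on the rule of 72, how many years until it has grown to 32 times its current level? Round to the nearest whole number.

75 years

At 4.8% it doubles every 72/4.8 ≈ 15.00 years.
Getting to 32× needs 5 doublings: 5 × 15.00 ≈ 75 years.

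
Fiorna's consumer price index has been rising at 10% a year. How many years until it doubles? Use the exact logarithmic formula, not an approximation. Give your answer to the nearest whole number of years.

t = ln(2) / ln(1 + 0.1) = 0.6931 / 0.095310 ≈ 7.27.
≈ 7 years.

7 years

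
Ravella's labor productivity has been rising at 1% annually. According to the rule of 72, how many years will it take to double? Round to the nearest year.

about 72 years

Doubling time ≈ 72 / 1 = 72.00 years.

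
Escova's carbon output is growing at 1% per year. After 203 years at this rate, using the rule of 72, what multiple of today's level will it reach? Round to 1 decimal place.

around 7.1 times

Doubles every ≈ 72.00 years (72/1).
203 years is 2.82 doublings; 2^2.82 ≈ 7.1×.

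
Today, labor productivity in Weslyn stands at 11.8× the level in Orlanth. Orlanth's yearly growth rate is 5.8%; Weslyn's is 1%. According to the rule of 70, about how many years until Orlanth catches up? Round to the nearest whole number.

Orlanth gains on Weslyn at 5.8% − 1% = 4.8 points a year.
At that relative rate the gap halves every 70/4.8 ≈ 14.58 years.
An 11.8× gap takes log₂(11.8) ≈ 3.56 halvings to close: 3.56 × 14.58 ≈ 52 years.

52 years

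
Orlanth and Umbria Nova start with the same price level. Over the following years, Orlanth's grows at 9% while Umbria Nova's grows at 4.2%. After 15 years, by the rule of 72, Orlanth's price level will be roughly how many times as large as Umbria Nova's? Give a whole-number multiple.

≈ 2 times

Orlanth pulls ahead at 4.8 pp per year, so the ratio doubles every 72/4.8 ≈ 15.00 years.
In 15 years that's 1.00 doublings: 2^1.00 ≈ 2.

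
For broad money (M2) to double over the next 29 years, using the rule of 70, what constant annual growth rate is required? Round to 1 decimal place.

2.4%

70 / 29 ≈ 2.41, so about 2.4% a year.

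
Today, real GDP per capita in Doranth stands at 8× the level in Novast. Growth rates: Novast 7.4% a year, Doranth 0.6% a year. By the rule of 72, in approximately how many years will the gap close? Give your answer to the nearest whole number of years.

Novast gains on Doranth at 7.4% − 0.6% = 6.8 points a year.
At that relative rate the gap halves every 72/6.8 ≈ 10.59 years.
An 8× gap closes after 3 halvings: 3 × 10.59 ≈ 32 years.

about 32 years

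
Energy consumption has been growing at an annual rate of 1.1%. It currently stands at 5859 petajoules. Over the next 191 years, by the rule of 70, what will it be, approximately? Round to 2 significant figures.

It doubles every 70/1.1 ≈ 63.64 years, so 191 years is 3.00 doublings.
2^3.00 ≈ 8.00; 5859 × 8.00 ≈ 47000 petajoules.

about 47000 petajoules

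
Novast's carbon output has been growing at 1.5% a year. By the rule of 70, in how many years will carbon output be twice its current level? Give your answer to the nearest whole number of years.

about 47 years

70/1.5 ≈ 46.67, so it doubles roughly every 47 years.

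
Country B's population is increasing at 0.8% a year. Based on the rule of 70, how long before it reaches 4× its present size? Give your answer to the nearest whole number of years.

One doubling takes 70/0.8 = 87.50 years.
4× is 2 doublings, so 2 × 87.50 ≈ 175 years.

≈ 175 years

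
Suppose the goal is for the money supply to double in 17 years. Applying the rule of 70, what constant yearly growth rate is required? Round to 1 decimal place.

about 4.1%

70 / 17 ≈ 4.12, so about 4.1% per year.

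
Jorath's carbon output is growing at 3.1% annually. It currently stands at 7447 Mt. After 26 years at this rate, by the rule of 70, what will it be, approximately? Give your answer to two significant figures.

approximately 17000 Mt

Doubling time ≈ 70/3.1 = 22.58 years.
26 years is 26/22.58 ≈ 1.15 doublings, a factor of 2^1.15 ≈ 2.22.
7447 × 2.22 ≈ 17000 Mt.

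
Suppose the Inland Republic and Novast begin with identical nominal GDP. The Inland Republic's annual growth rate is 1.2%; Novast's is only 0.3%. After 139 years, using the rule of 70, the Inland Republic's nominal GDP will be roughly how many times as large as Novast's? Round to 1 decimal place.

Rate gap = 1.2% − 0.3% = 0.9 points.
The ratio doubles every 70/0.9 ≈ 77.78 years.
139/77.78 ≈ 1.79 doublings → ratio ≈ 2^1.79 ≈ 3.5.

≈ 3.5 times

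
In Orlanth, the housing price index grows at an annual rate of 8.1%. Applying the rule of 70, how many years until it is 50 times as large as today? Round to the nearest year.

Doubling time ≈ 70/8.1 = 8.64 years.
Reaching 50× takes log₂(50) ≈ 5.64 doublings.
5.64 × 8.64 ≈ 49 years.

≈ 49 years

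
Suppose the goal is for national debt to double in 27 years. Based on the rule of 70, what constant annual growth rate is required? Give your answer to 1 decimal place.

around 2.6%

70 / 27 ≈ 2.59, so about 2.6% a year.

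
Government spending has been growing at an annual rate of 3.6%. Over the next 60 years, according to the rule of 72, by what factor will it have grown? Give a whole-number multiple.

Doubling time ≈ 72/3.6 = 20.00 years.
60/20.00 ≈ 3 doublings, so about 2^3 = 8×.

roughly 8 times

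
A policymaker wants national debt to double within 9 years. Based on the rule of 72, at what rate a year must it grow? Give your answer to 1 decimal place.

72 / 9 ≈ 8.00, so about 8.0% a year.

about 8.0% a year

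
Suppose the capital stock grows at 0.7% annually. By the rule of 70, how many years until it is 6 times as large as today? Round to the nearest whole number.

One doubling takes 70/0.7 = 100.00 years.
Reaching 6× takes log₂(6) ≈ 2.58 doublings.
2.58 × 100.00 ≈ 258 years.

roughly 258 years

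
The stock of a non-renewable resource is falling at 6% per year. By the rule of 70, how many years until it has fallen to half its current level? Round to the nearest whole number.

The rule works in reverse for decay: 70/6 ≈ 11.67 years to halve.

about 12 years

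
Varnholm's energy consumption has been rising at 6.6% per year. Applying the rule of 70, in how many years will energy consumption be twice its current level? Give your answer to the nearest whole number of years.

11 years

70/6.6 ≈ 10.61, so it doubles roughly every 11 years.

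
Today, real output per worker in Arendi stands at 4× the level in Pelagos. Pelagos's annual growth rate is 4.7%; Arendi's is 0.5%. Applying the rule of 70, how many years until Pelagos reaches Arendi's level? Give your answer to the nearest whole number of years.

The growth-rate gap is 4.7% − 0.5% = 4.2 percentage points.
So the ratio between them halves every 70/4.2 ≈ 16.67 years.
A 4× gap closes after 2 halvings: 2 × 16.67 ≈ 33 years.

≈ 33 years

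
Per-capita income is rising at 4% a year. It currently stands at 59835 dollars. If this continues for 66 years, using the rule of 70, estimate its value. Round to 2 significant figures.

820000 dollars

It doubles every 70/4 ≈ 17.50 years, so 66 years is 3.77 doublings.
2^3.77 ≈ 13.64; 59835 × 13.64 ≈ 820000 dollars.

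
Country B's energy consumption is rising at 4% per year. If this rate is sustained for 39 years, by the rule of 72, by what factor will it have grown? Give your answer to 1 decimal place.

≈ 4.5 times

Doubling time ≈ 72/4 = 18.00 years.
39 years / 18.00 ≈ 2.17 doublings → factor 2^2.17 ≈ 4.5.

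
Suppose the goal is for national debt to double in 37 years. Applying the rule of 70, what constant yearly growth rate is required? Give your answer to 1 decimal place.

1.9%

70 / 37 ≈ 1.89, so about 1.9% per year.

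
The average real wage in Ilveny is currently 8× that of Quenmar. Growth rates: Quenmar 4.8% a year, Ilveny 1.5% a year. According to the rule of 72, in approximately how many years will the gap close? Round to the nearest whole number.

Quenmar gains on Ilveny at 4.8% − 1.5% = 3.3 points a year.
At that relative rate the gap halves every 72/3.3 ≈ 21.82 years.
An 8× gap closes after 3 halvings: 3 × 21.82 ≈ 65 years.

around 65 years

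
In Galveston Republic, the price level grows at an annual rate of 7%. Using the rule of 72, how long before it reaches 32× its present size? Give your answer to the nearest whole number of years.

Doubling time ≈ 72/7 = 10.29 years.
32 = 2^5, so 5 doublings → 51 years.

about 51 years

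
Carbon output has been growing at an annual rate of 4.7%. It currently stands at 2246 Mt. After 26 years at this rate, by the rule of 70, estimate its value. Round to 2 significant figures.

Doubling time ≈ 70/4.7 = 14.89 years.
26 years is 26/14.89 ≈ 1.75 doublings, a factor of 2^1.75 ≈ 3.36.
2246 × 3.36 ≈ 7500 Mt.

about 7500 Mt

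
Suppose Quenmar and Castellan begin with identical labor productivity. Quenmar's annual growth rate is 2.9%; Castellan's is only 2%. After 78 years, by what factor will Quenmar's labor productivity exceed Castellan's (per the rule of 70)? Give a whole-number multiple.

2 times

Quenmar pulls ahead at 0.9 pp per year, so the ratio doubles every 70/0.9 ≈ 77.78 years.
In 78 years that's 1.00 doublings: 2^1.00 ≈ 2.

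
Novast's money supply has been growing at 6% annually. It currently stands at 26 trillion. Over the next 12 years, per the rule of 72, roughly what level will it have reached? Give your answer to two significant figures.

about 52 trillion

Doubling time ≈ 72/6 = 12.00 years.
12 years is 12/12.00 ≈ 1.00 doublings, a factor of 2^1.00 ≈ 2.00.
26 × 2.00 ≈ 52 trillion.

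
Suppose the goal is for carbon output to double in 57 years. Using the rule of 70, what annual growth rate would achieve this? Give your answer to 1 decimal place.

≈ 1.2%

70 / 57 ≈ 1.23, so about 1.2% annually.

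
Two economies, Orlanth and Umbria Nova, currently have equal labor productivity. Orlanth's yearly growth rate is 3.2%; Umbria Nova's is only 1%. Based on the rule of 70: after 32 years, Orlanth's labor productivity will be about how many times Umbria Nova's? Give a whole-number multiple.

2 times

Orlanth pulls ahead at 2.2 pp per year, so the ratio doubles every 70/2.2 ≈ 31.82 years.
In 32 years that's 1.01 doublings: 2^1.01 ≈ 2.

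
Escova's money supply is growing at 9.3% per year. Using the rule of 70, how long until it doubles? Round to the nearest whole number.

around 8 years

At 9.3%, doubling takes about 70/9.3 = 7.53 years.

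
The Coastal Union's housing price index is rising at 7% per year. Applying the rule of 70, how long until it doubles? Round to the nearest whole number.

around 10 years

Doubling time ≈ 70 / 7 = 10.00 years.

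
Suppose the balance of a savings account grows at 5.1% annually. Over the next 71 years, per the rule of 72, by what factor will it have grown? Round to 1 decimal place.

≈ 32.7 times

Doubles every ≈ 14.12 years (72/5.1).
71 years is 5.03 doublings; 2^5.03 ≈ 32.7×.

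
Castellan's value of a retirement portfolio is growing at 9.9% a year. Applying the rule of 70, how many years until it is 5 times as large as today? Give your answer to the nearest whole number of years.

approximately 16 years

Doubling time ≈ 70/9.9 = 7.07 years.
Reaching 5× takes log₂(5) ≈ 2.32 doublings.
2.32 × 7.07 ≈ 16 years.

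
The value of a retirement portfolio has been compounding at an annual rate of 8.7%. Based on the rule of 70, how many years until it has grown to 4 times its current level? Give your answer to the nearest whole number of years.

approximately 16 years

Doubling time ≈ 70/8.7 = 8.05 years.
4× is 2 doublings, so 2 × 8.05 ≈ 16 years.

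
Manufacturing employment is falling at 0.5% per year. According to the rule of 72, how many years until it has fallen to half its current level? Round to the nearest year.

≈ 144 years

Halving time ≈ 72 / 0.5 = 144.00 → 144 years.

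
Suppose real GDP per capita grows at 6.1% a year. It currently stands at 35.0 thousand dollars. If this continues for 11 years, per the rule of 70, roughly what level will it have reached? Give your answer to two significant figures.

Doubling time ≈ 70/6.1 = 11.48 years.
11 years is 11/11.48 ≈ 0.96 doublings, a factor of 2^0.96 ≈ 1.95.
35.0 × 1.95 ≈ 68 thousand dollars.

≈ 68 thousand dollars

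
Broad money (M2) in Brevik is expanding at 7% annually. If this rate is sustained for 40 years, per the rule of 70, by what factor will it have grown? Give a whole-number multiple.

At 7% one doubling takes ≈ 10.00 years; 40 years is 4 of them, so ×16.

16 times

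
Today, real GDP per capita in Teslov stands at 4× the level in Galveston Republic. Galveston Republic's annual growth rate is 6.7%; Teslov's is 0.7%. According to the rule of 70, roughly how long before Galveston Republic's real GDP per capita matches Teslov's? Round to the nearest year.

Galveston Republic gains on Teslov at 6.7% − 0.7% = 6 points a year.
At that relative rate the gap halves every 70/6 ≈ 11.67 years.
A 4× gap closes after 2 halvings: 2 × 11.67 ≈ 23 years.

23 years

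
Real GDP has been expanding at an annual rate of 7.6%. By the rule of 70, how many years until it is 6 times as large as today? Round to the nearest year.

At 7.6% it doubles every 70/7.6 ≈ 9.21 years.
6× is log₂ 6 ≈ 2.58 doublings, so ≈ 2.58 × 9.21 = 24 years.

≈ 24 years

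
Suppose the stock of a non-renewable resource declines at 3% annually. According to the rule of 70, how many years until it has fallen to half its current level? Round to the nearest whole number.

Falling at 3%, it halves about every 70/3 = 23.33 years.

around 23 years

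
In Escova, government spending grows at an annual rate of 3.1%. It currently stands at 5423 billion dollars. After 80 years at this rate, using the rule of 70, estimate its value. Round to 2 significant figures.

63000 billion dollars

Doubling time ≈ 70/3.1 = 22.58 years.
80 years is 80/22.58 ≈ 3.54 doublings, a factor of 2^3.54 ≈ 11.63.
5423 × 11.63 ≈ 63000 billion dollars.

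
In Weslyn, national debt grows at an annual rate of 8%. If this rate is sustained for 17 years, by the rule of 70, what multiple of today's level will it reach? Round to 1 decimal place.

roughly 3.8 times

Doubling time ≈ 70/8 = 8.75 years.
17 years / 8.75 ≈ 1.94 doublings → factor 2^1.94 ≈ 3.8.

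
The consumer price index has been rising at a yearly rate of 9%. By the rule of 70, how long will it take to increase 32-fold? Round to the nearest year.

At 9% it doubles every 70/9 ≈ 7.78 years.
32 = 2^5, so 5 doublings → 39 years.

≈ 39 years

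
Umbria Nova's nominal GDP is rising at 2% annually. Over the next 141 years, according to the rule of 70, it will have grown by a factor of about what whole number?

about 16 times

70/2 ≈ 35.00 years per doubling.
141 years fits 4 doublings: 2^4 = 16.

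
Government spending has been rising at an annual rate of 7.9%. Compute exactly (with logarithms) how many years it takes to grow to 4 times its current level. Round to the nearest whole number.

t = ln(4) / ln(1 + 0.079) = 1.3863 / 0.076035 ≈ 18.23.
≈ 18 years.

18 years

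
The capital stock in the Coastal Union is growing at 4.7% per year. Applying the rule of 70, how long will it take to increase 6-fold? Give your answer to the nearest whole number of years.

approximately 38 years

One doubling takes 70/4.7 = 14.89 years.
Reaching 6× takes log₂(6) ≈ 2.58 doublings.
2.58 × 14.89 ≈ 38 years.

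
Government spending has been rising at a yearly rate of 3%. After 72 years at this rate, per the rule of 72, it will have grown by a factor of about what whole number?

Doubling time ≈ 72/3 = 24.00 years.
72/24.00 ≈ 3 doublings, so about 2^3 = 8×.

around 8 times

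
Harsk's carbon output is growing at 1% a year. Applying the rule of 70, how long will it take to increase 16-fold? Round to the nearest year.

One doubling takes 70/1 = 70.00 years.
Getting to 16× needs 4 doublings: 4 × 70.00 ≈ 280 years.

280 years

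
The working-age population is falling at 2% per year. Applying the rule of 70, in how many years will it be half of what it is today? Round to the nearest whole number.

roughly 35 years

Falling at 2%, it halves about every 70/2 = 35.00 years.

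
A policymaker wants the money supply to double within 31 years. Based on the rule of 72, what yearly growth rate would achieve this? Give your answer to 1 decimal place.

72 / 31 ≈ 2.32, so about 2.3% per year.

about 2.3%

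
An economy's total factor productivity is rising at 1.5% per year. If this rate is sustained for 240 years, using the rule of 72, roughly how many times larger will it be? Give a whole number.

roughly 32 times

Doubling time ≈ 72/1.5 = 48.00 years.
240/48.00 ≈ 5 doublings, so about 2^5 = 32×.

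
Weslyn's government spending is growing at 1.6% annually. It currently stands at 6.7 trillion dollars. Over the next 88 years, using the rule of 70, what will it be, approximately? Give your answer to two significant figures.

Doubling time ≈ 70/1.6 = 43.75 years.
88 years is 88/43.75 ≈ 2.01 doublings, a factor of 2^2.01 ≈ 4.03.
6.7 × 4.03 ≈ 27 trillion dollars.

approximately 27 trillion dollars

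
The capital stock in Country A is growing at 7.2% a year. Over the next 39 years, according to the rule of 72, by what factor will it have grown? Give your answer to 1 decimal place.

Doubling time ≈ 72/7.2 = 10.00 years.
39 years / 10.00 ≈ 3.90 doublings → factor 2^3.90 ≈ 14.9.

approximately 14.9 times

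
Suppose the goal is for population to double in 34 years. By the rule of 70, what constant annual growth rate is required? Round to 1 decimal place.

70 / 34 ≈ 2.06, so about 2.1% a year.

roughly 2.1%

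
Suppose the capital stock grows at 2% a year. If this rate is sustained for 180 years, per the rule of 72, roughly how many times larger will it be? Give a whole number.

Doubling time ≈ 72/2 = 36.00 years.
180/36.00 ≈ 5 doublings, so about 2^5 = 32×.

≈ 32 times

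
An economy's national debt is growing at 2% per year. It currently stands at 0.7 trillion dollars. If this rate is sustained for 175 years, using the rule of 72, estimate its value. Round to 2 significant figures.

It doubles every 72/2 ≈ 36.00 years, so 175 years is 4.86 doublings.
2^4.86 ≈ 29.04; 0.7 × 29.04 ≈ 20 trillion dollars.

≈ 20 trillion dollars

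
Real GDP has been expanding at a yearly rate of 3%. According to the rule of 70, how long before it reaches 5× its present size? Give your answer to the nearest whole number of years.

Doubling time ≈ 70/3 = 23.33 years.
Reaching 5× takes log₂(5) ≈ 2.32 doublings.
2.32 × 23.33 ≈ 54 years.

around 54 years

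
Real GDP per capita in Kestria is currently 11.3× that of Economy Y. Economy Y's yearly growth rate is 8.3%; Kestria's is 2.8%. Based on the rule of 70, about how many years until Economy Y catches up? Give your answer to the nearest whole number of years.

approximately 45 years

Economy Y gains on Kestria at 8.3% − 2.8% = 5.5 points a year.
At that relative rate the gap halves every 70/5.5 ≈ 12.73 years.
An 11.3× gap takes log₂(11.3) ≈ 3.50 halvings to close: 3.50 × 12.73 ≈ 45 years.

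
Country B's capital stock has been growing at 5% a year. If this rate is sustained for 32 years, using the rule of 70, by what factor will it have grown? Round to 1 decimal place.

Doubles every ≈ 14.00 years (70/5).
32 years is 2.29 doublings; 2^2.29 ≈ 4.9×.

approximately 4.9 times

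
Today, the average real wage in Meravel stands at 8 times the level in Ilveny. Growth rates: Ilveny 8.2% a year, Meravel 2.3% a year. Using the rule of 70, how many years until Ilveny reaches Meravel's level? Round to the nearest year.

What matters is the difference: 5.9 pp.
Rule of 70 on the gap: the ratio halves every 70/5.9 ≈ 11.86 years.
An 8 times gap closes after 3 halvings: 3 × 11.86 ≈ 36 years.

around 36 years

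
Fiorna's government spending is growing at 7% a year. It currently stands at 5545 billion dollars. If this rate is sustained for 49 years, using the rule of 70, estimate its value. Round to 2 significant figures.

around 170000 billion dollars

Doubling time ≈ 70/7 = 10.00 years.
49 years is 49/10.00 ≈ 4.90 doublings, a factor of 2^4.90 ≈ 29.86.
5545 × 29.86 ≈ 170000 billion dollars.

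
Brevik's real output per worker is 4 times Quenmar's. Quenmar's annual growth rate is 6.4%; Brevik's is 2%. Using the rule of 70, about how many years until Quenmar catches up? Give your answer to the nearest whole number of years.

around 32 years

The growth-rate gap is 6.4% − 2% = 4.4 percentage points.
So the ratio between them halves every 70/4.4 ≈ 15.91 years.
A 4 times gap closes after 2 halvings: 2 × 15.91 ≈ 32 years.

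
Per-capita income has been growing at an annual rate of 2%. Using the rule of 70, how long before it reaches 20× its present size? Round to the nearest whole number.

approximately 151 years

One doubling takes 70/2 = 35.00 years.
20× is log₂ 20 ≈ 4.32 doublings, so ≈ 4.32 × 35.00 = 151 years.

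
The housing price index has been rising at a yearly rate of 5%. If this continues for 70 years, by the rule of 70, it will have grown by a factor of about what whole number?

70/5 ≈ 14.00 years per doubling.
70 years fits 5 doublings: 2^5 = 32.

≈ 32 times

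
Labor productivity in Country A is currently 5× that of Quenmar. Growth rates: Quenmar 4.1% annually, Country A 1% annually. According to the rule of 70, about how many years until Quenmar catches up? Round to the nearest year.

≈ 52 years

The growth-rate gap is 4.1% − 1% = 3.1 percentage points.
So the ratio between them halves every 70/3.1 ≈ 22.58 years.
A 5× gap takes log₂(5) ≈ 2.32 halvings to close: 2.32 × 22.58 ≈ 52 years.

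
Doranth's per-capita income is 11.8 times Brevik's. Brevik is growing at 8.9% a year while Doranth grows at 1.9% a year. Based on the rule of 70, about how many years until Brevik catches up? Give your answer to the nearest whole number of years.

approximately 36 years

The growth-rate gap is 8.9% − 1.9% = 7 percentage points.
So the ratio between them halves every 70/7 ≈ 10.00 years.
An 11.8 times gap takes log₂(11.8) ≈ 3.56 halvings to close: 3.56 × 10.00 ≈ 36 years.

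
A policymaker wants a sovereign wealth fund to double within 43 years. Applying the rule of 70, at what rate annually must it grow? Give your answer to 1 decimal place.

70 / 43 ≈ 1.63, so about 1.6% annually.

1.6%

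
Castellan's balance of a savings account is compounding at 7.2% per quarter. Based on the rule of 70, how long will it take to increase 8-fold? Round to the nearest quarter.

about 29 quarters

One doubling takes 70/7.2 = 9.72 quarters.
8 = 2^3, so 3 doublings → 29 quarters.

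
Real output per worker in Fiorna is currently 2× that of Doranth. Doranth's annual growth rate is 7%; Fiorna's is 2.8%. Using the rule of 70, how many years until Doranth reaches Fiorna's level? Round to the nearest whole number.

17 years

The growth-rate gap is 7% − 2.8% = 4.2 percentage points.
So the ratio between them halves every 70/4.2 ≈ 16.67 years.
A 2× gap closes after 1 halving: 1 × 16.67 ≈ 17 years.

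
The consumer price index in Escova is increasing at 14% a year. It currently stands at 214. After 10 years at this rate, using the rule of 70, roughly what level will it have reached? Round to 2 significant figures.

≈ 860

It doubles every 70/14 ≈ 5.00 years, so 10 years is 2.00 doublings.
2^2.00 ≈ 4.00; 214 × 4.00 ≈ 860.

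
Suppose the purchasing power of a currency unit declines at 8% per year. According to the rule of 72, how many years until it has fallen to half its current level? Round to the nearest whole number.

9 years

The rule works in reverse for decay: 72/8 ≈ 9.00 years to halve.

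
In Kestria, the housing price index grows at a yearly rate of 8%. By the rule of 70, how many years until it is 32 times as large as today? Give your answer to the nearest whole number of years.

≈ 44 years

One doubling takes 70/8 = 8.75 years.
Getting to 32× needs 5 doublings: 5 × 8.75 ≈ 44 years.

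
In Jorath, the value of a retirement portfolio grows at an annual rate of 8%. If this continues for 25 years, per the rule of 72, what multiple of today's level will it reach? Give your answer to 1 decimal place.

Doubles every ≈ 9.00 years (72/8).
25 years is 2.78 doublings; 2^2.78 ≈ 6.9×.

roughly 6.9 times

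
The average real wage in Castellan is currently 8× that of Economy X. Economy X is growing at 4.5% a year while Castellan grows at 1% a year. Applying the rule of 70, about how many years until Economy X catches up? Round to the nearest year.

roughly 60 years

The growth-rate gap is 4.5% − 1% = 3.5 percentage points.
So the ratio between them halves every 70/3.5 ≈ 20.00 years.
An 8× gap closes after 3 halvings: 3 × 20.00 ≈ 60 years.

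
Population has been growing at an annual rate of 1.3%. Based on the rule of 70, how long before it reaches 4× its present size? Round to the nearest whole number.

roughly 108 years

Doubling time ≈ 70/1.3 = 53.85 years.
4× is 2 doublings, so 2 × 53.85 ≈ 108 years.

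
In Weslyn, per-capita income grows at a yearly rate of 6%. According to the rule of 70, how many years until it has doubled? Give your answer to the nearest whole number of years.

about 12 years

Doubling time ≈ 70 / 6 = 11.67 years.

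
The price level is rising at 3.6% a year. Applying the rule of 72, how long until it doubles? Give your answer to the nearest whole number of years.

At 3.6%, doubling takes about 72/3.6 = 20.00 years.

about 20 years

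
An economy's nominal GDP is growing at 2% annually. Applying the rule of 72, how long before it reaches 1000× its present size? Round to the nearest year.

At 2% it doubles every 72/2 ≈ 36.00 years.
1000× is log₂ 1000 ≈ 9.97 doublings, so ≈ 9.97 × 36.00 = 359 years.

around 359 years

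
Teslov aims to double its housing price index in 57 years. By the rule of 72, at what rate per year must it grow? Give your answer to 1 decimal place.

72 / 57 ≈ 1.26, so about 1.3% per year.

≈ 1.3%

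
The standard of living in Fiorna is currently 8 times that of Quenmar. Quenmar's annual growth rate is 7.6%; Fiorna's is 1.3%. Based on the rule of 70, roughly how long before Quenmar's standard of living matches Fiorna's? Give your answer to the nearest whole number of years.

about 33 years

What matters is the difference: 6.3 pp.
Rule of 70 on the gap: the ratio halves every 70/6.3 ≈ 11.11 years.
An 8 times gap closes after 3 halvings: 3 × 11.11 ≈ 33 years.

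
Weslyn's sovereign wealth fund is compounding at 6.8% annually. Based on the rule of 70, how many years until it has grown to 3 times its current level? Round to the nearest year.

around 16 years

At 6.8% it doubles every 70/6.8 ≈ 10.29 years.
3× is log₂ 3 ≈ 1.58 doublings, so ≈ 1.58 × 10.29 = 16 years.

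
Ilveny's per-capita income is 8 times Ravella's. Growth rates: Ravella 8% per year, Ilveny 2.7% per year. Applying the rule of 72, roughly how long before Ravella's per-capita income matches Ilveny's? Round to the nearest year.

around 41 years

Ravella gains on Ilveny at 8% − 2.7% = 5.3 points a year.
At that relative rate the gap halves every 72/5.3 ≈ 13.58 years.
An 8 times gap closes after 3 halvings: 3 × 13.58 ≈ 41 years.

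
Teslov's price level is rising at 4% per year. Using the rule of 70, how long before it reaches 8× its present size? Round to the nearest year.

Doubling time ≈ 70/4 = 17.50 years.
Getting to 8× needs 3 doublings: 3 × 17.50 ≈ 53 years.

around 53 years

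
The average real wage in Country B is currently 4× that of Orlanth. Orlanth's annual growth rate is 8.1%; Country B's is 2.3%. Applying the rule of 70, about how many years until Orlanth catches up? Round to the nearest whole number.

about 24 years

What matters is the difference: 5.8 pp.
Rule of 70 on the gap: the ratio halves every 70/5.8 ≈ 12.07 years.
A 4× gap closes after 2 halvings: 2 × 12.07 ≈ 24 years.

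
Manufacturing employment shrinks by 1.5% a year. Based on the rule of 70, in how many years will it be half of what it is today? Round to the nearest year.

roughly 47 years

Falling at 1.5%, it halves about every 70/1.5 = 46.67 years.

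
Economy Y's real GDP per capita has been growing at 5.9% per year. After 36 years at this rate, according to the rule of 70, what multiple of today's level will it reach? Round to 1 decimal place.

Doubles every ≈ 11.86 years (70/5.9).
36 years is 3.04 doublings; 2^3.04 ≈ 8.2×.

about 8.2 times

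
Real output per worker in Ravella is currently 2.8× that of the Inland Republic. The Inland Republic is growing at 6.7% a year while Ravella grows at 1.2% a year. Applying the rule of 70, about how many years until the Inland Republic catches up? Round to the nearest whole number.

approximately 19 years

What matters is the difference: 5.5 pp.
Rule of 70 on the gap: the ratio halves every 70/5.5 ≈ 12.73 years.
A 2.8× gap takes log₂(2.8) ≈ 1.49 halvings to close: 1.49 × 12.73 ≈ 19 years.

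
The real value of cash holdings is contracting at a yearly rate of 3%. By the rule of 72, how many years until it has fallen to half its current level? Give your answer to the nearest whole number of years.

around 24 years

Falling at 3%, it halves about every 72/3 = 24.00 years.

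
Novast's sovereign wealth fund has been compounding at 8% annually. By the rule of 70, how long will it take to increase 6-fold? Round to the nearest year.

Doubling time ≈ 70/8 = 8.75 years.
6× is log₂ 6 ≈ 2.58 doublings, so ≈ 2.58 × 8.75 = 23 years.

23 years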